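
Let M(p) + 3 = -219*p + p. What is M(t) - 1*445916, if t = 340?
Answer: -520039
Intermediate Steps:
M(p) = -3 - 218*p (M(p) = -3 + (-219*p + p) = -3 - 218*p)
M(t) - 1*445916 = (-3 - 218*340) - 1*445916 = (-3 - 74120) - 445916 = -74123 - 445916 = -520039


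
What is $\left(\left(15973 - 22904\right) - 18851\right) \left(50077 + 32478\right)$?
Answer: $-2128433010$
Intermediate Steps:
$\left(\left(15973 - 22904\right) - 18851\right) \left(50077 + 32478\right) = \left(-6931 - 18851\right) 82555 = \left(-25782\right) 82555 = -2128433010$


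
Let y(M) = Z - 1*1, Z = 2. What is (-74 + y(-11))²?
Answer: 5329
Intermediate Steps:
y(M) = 1 (y(M) = 2 - 1*1 = 2 - 1 = 1)
(-74 + y(-11))² = (-74 + 1)² = (-73)² = 5329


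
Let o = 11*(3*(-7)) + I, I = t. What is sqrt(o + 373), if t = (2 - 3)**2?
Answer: sqrt(143) ≈ 11.958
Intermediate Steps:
t = 1 (t = (-1)**2 = 1)
I = 1
o = -230 (o = 11*(3*(-7)) + 1 = 11*(-21) + 1 = -231 + 1 = -230)
sqrt(o + 373) = sqrt(-230 + 373) = sqrt(143)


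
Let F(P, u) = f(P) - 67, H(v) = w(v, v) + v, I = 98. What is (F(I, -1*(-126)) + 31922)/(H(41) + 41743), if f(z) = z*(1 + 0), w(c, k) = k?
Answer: 31953/41825 ≈ 0.76397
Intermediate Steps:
f(z) = z (f(z) = z*1 = z)
H(v) = 2*v (H(v) = v + v = 2*v)
F(P, u) = -67 + P (F(P, u) = P - 67 = -67 + P)
(F(I, -1*(-126)) + 31922)/(H(41) + 41743) = ((-67 + 98) + 31922)/(2*41 + 41743) = (31 + 31922)/(82 + 41743) = 31953/41825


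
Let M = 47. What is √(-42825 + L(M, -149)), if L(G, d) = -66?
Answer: 29*I*√51 ≈ 207.1*I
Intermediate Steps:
√(-42825 + L(M, -149)) = √(-42825 - 66) = √(-42891) = 29*I*√51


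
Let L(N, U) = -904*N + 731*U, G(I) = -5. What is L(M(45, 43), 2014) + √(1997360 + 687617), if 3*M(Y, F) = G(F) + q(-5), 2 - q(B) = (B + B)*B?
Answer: 4464614/3 + √2684977 ≈ 1.4898e+6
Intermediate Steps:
q(B) = 2 - 2*B² (q(B) = 2 - (B + B)*B = 2 - 2*B*B = 2 - 2*B²)
M(Y, F) = -53/3 (M(Y, F) = (-5 + (2 - 2*(-5)²))/3 = (-5 + (2 - 2*25))/3 = (-5 + (2 - 50))/3 = (-5 - 48)/3 = (⅓)*(-53) = -53/3)
L(M(45, 43), 2014) + √(1997360 + 687617) = (-904*(-53/3) + 731*2014) + √(1997360 + 687617) = (47912/3 + 1472234) + √2684977 = 4464614/3 + √2684977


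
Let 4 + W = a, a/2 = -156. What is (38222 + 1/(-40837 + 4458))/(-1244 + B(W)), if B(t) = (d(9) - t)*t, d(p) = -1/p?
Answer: -12514303233/33089756336 ≈ -0.37819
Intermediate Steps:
a = -312 (a = 2*(-156) = -312)
W = -316 (W = -4 - 312 = -316)
B(t) = t*(-⅑ - t) (B(t) = (-1/9 - t)*t = (-1*⅑ - t)*t = (-⅑ - t)*t = t*(-⅑ - t))
(38222 + 1/(-40837 + 4458))/(-1244 + B(W)) = (38222 + 1/(-40837 + 4458))/(-1244 - 1*(-316)*(⅑ - 316)) = (38222 + 1/(-36379))/(-1244 - 1*(-316)*(-2843/9)) = (38222 - 1/36379)/(-1244 - 898388/9) = 1390478137/(36379*(-909584/9)) = (1390478137/36379)*(-9/909584) = -12514303233/33089756336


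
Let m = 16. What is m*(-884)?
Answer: -14144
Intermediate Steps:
m*(-884) = 16*(-884) = -14144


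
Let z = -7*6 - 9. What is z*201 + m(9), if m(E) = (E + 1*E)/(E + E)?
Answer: -10250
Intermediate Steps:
m(E) = 1 (m(E) = (E + E)/((2*E)) = (2*E)*(1/(2*E)) = 1)
z = -51 (z = -42 - 9 = -51)
z*201 + m(9) = -51*201 + 1 = -10251 + 1 = -10250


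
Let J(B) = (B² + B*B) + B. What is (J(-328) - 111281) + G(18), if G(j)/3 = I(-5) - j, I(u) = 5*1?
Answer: 103520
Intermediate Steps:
J(B) = B + 2*B² (J(B) = (B² + B²) + B = 2*B² + B = B + 2*B²)
I(u) = 5
G(j) = 15 - 3*j (G(j) = 3*(5 - j) = 15 - 3*j)
(J(-328) - 111281) + G(18) = (-328*(1 + 2*(-328)) - 111281) + (15 - 3*18) = (-328*(1 - 656) - 111281) + (15 - 54) = (-328*(-655) - 111281) - 39 = (214840 - 111281) - 39 = 103559 - 39 = 103520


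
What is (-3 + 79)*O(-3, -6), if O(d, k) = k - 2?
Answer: -608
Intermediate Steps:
O(d, k) = -2 + k
(-3 + 79)*O(-3, -6) = (-3 + 79)*(-2 - 6) = 76*(-8) = -608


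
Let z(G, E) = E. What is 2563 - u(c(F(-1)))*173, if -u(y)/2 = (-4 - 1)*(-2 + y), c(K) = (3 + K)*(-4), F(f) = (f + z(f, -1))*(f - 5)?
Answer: 109823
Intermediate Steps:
F(f) = (-1 + f)*(-5 + f) (F(f) = (f - 1)*(f - 5) = (-1 + f)*(-5 + f))
c(K) = -12 - 4*K
u(y) = -20 + 10*y (u(y) = -2*(-4 - 1)*(-2 + y) = -(-10)*(-2 + y) = -2*(10 - 5*y) = -20 + 10*y)
2563 - u(c(F(-1)))*173 = 2563 - (-20 + 10*(-12 - 4*(5 + (-1)² - 6*(-1))))*173 = 2563 - (-20 + 10*(-12 - 4*(5 + 1 + 6)))*173 = 2563 - (-20 + 10*(-12 - 4*12))*173 = 2563 - (-20 + 10*(-12 - 48))*173 = 2563 - (-20 + 10*(-60))*173 = 2563 - (-20 - 600)*173 = 2563 - (-620)*173 = 2563 - 1*(-107260) = 2563 + 107260 = 109823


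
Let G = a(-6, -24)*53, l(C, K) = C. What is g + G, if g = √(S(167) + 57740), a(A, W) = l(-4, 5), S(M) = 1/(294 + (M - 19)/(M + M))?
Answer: -212 + √34902180457971/24586 ≈ 28.292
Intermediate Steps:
S(M) = 1/(294 + (-19 + M)/(2*M)) (S(M) = 1/(294 + (-19 + M)/((2*M))) = 1/(294 + (-19 + M)*(1/(2*M))) = 1/(294 + (-19 + M)/(2*M)))
a(A, W) = -4
g = √34902180457971/24586 (g = √((2/19)*167/(-1 + 31*167) + 57740) = √((2/19)*167/(-1 + 5177) + 57740) = √((2/19)*167/5176 + 57740) = √((2/19)*167*(1/5176) + 57740) = √(167/49172 + 57740) = √(2839191447/49172) = √34902180457971/24586 ≈ 240.29)
G = -212 (G = -4*53 = -212)
g + G = √34902180457971/24586 - 212 = -212 + √34902180457971/24586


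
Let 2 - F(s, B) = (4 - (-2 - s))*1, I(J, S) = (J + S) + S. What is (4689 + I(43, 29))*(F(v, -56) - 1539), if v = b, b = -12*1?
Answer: -7333490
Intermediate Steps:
I(J, S) = J + 2*S
b = -12
v = -12
F(s, B) = -4 - s (F(s, B) = 2 - (4 - (-2 - s)) = 2 - (4 + (2 + s)) = 2 - (6 + s) = 2 + (-6 - s) = -4 - s)
(4689 + I(43, 29))*(F(v, -56) - 1539) = (4689 + (43 + 2*29))*((-4 - 1*(-12)) - 1539) = (4689 + (43 + 58))*((-4 + 12) - 1539) = (4689 + 101)*(8 - 1539) = 4790*(-1531) = -7333490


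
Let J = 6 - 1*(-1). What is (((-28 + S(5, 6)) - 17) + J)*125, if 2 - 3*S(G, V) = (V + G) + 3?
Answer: -5250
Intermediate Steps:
S(G, V) = -⅓ - G/3 - V/3 (S(G, V) = ⅔ - ((V + G) + 3)/3 = ⅔ - ((G + V) + 3)/3 = ⅔ - (3 + G + V)/3 = ⅔ + (-1 - G/3 - V/3) = -⅓ - G/3 - V/3)
J = 7 (J = 6 + 1 = 7)
(((-28 + S(5, 6)) - 17) + J)*125 = (((-28 + (-⅓ - ⅓*5 - ⅓*6)) - 17) + 7)*125 = (((-28 + (-⅓ - 5/3 - 2)) - 17) + 7)*125 = (((-28 - 4) - 17) + 7)*125 = ((-32 - 17) + 7)*125 = (-49 + 7)*125 = -42*125 = -5250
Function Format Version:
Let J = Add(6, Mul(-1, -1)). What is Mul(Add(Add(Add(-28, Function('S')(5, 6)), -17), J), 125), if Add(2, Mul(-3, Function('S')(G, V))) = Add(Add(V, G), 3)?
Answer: -5250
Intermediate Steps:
Function('S')(G, V) = Add(Rational(-1, 3), Mul(Rational(-1, 3), G), Mul(Rational(-1, 3), V)) (Function('S')(G, V) = Add(Rational(2, 3), Mul(Rational(-1, 3), Add(Add(V, G), 3))) = Add(Rational(2, 3), Mul(Rational(-1, 3), Add(Add(G, V), 3))) = Add(Rational(2, 3), Mul(Rational(-1, 3), Add(3, G, V))) = Add(Rational(2, 3), Add(-1, Mul(Rational(-1, 3), G), Mul(Rational(-1, 3), V))) = Add(Rational(-1, 3), Mul(Rational(-1, 3), G), Mul(Rational(-1, 3), V)))
J = 7 (J = Add(6, 1) = 7)
Mul(Add(Add(Add(-28, Function('S')(5, 6)), -17), J), 125) = Mul(Add(Add(Add(-28, Add(Rational(-1, 3), Mul(Rational(-1, 3), 5), Mul(Rational(-1, 3), 6))), -17), 7), 125) = Mul(Add(Add(Add(-28, Add(Rational(-1, 3), Rational(-5, 3), -2)), -17), 7), 125) = Mul(Add(Add(Add(-28, -4), -17), 7), 125) = Mul(Add(Add(-32, -17), 7), 125) = Mul(Add(-49, 7), 125) = Mul(-42, 125) = -5250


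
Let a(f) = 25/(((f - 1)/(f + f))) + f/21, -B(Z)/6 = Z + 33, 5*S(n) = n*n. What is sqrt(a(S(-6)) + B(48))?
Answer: I*sqrt(503372730)/1085 ≈ 20.678*I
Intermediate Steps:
S(n) = n**2/5 (S(n) = (n*n)/5 = n**2/5)
B(Z) = -198 - 6*Z (B(Z) = -6*(Z + 33) = -6*(33 + Z) = -198 - 6*Z)
a(f) = f/21 + 50*f/(-1 + f) (a(f) = 25/(((-1 + f)/((2*f)))) + f*(1/21) = 25/(((-1 + f)*(1/(2*f)))) + f/21 = 25/(((-1 + f)/(2*f))) + f/21 = 25*(2*f/(-1 + f)) + f/21 = 50*f/(-1 + f) + f/21 = f/21 + 50*f/(-1 + f))
sqrt(a(S(-6)) + B(48)) = sqrt(((1/5)*(-6)**2)*(1049 + (1/5)*(-6)**2)/(21*(-1 + (1/5)*(-6)**2)) + (-198 - 6*48)) = sqrt(((1/5)*36)*(1049 + (1/5)*36)/(21*(-1 + (1/5)*36)) + (-198 - 288)) = sqrt((1/21)*(36/5)*(1049 + 36/5)/(-1 + 36/5) - 486) = sqrt((1/21)*(36/5)*(5281/5)/(31/5) - 486) = sqrt((1/21)*(36/5)*(5/31)*(5281/5) - 486) = sqrt(63372/1085 - 486) = sqrt(-463938/1085) = I*sqrt(503372730)/1085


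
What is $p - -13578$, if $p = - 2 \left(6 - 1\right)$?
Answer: $13568$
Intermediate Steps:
$p = -10$ ($p = \left(-2\right) 5 = -10$)
$p - -13578 = -10 - -13578 = -10 + 13578 = 13568$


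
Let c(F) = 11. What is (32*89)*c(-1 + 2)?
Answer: 31328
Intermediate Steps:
(32*89)*c(-1 + 2) = (32*89)*11 = 2848*11 = 31328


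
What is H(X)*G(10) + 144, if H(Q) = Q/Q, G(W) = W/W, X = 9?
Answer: 145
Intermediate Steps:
G(W) = 1
H(Q) = 1
H(X)*G(10) + 144 = 1*1 + 144 = 1 + 144 = 145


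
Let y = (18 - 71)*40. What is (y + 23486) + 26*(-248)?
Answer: 14918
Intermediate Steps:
y = -2120 (y = -53*40 = -2120)
(y + 23486) + 26*(-248) = (-2120 + 23486) + 26*(-248) = 21366 - 6448 = 14918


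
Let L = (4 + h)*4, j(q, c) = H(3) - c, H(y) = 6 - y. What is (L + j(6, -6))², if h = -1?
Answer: 441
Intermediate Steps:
j(q, c) = 3 - c (j(q, c) = (6 - 1*3) - c = (6 - 3) - c = 3 - c)
L = 12 (L = (4 - 1)*4 = 3*4 = 12)
(L + j(6, -6))² = (12 + (3 - 1*(-6)))² = (12 + (3 + 6))² = (12 + 9)² = 21² = 441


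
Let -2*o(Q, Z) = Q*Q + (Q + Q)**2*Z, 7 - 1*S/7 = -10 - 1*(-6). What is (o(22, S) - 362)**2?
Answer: 5646019600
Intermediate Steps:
S = 77 (S = 49 - 7*(-10 - 1*(-6)) = 49 - 7*(-10 + 6) = 49 - 7*(-4) = 49 + 28 = 77)
o(Q, Z) = -Q**2/2 - 2*Z*Q**2 (o(Q, Z) = -(Q*Q + (Q + Q)**2*Z)/2 = -(Q**2 + (2*Q)**2*Z)/2 = -(Q**2 + (4*Q**2)*Z)/2 = -(Q**2 + 4*Z*Q**2)/2 = -Q**2/2 - 2*Z*Q**2)
(o(22, S) - 362)**2 = ((1/2)*22**2*(-1 - 4*77) - 362)**2 = ((1/2)*484*(-1 - 308) - 362)**2 = ((1/2)*484*(-309) - 362)**2 = (-74778 - 362)**2 = (-75140)**2 = 5646019600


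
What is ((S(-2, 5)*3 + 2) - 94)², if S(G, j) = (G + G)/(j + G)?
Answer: 9216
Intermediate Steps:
S(G, j) = 2*G/(G + j) (S(G, j) = (2*G)/(G + j) = 2*G/(G + j))
((S(-2, 5)*3 + 2) - 94)² = (((2*(-2)/(-2 + 5))*3 + 2) - 94)² = (((2*(-2)/3)*3 + 2) - 94)² = (((2*(-2)*(⅓))*3 + 2) - 94)² = ((-4/3*3 + 2) - 94)² = ((-4 + 2) - 94)² = (-2 - 94)² = (-96)² = 9216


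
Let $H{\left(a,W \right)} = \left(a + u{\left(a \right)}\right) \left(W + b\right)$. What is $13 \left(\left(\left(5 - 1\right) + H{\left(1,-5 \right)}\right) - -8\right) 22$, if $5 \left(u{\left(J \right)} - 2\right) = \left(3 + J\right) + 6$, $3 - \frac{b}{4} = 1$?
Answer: $7722$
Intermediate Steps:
$b = 8$ ($b = 12 - 4 = 8$)
$u{\left(J \right)} = \frac{19}{5} + \frac{J}{5}$ ($u{\left(J \right)} = 2 + \frac{\left(3 + J\right) + 6}{5} = 2 + \frac{9 + J}{5} = 2 + \left(\frac{9}{5} + \frac{J}{5}\right) = \frac{19}{5} + \frac{J}{5}$)
$H{\left(a,W \right)} = \left(8 + W\right) \left(\frac{19}{5} + \frac{6 a}{5}\right)$ ($H{\left(a,W \right)} = \left(a + \left(\frac{19}{5} + \frac{a}{5}\right)\right) \left(W + 8\right) = \left(\frac{19}{5} + \frac{6 a}{5}\right) \left(8 + W\right) = \left(8 + W\right) \left(\frac{19}{5} + \frac{6 a}{5}\right)$)
$13 \left(\left(\left(5 - 1\right) + H{\left(1,-5 \right)}\right) - -8\right) 22 = 13 \left(\left(\left(5 - 1\right) + \left(\frac{152}{5} + \frac{19}{5} \left(-5\right) + \frac{48}{5} \cdot 1 + \frac{6}{5} \left(-5\right) 1\right)\right) - -8\right) 22 = 13 \left(\left(4 + \left(\frac{152}{5} - 19 + \frac{48}{5} - 6\right)\right) + 8\right) 22 = 13 \left(\left(4 + 15\right) + 8\right) 22 = 13 \left(19 + 8\right) 22 = 13 \cdot 27 \cdot 22 = 351 \cdot 22 = 7722$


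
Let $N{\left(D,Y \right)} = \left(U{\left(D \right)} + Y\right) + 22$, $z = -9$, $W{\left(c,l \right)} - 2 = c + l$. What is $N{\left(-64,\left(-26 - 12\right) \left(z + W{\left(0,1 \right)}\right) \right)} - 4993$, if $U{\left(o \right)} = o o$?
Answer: $-647$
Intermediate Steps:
$W{\left(c,l \right)} = 2 + c + l$ ($W{\left(c,l \right)} = 2 + \left(c + l\right) = 2 + c + l$)
$U{\left(o \right)} = o^{2}$
$N{\left(D,Y \right)} = 22 + Y + D^{2}$ ($N{\left(D,Y \right)} = \left(D^{2} + Y\right) + 22 = \left(Y + D^{2}\right) + 22 = 22 + Y + D^{2}$)
$N{\left(-64,\left(-26 - 12\right) \left(z + W{\left(0,1 \right)}\right) \right)} - 4993 = \left(22 + \left(-26 - 12\right) \left(-9 + \left(2 + 0 + 1\right)\right) + \left(-64\right)^{2}\right) - 4993 = \left(22 - 38 \left(-9 + 3\right) + 4096\right) - 4993 = \left(22 - -228 + 4096\right) - 4993 = \left(22 + 228 + 4096\right) - 4993 = 4346 - 4993 = -647$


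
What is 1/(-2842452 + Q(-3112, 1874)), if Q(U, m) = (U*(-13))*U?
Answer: -1/128741524 ≈ -7.7675e-9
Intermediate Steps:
Q(U, m) = -13*U² (Q(U, m) = (-13*U)*U = -13*U²)
1/(-2842452 + Q(-3112, 1874)) = 1/(-2842452 - 13*(-3112)²) = 1/(-2842452 - 13*9684544) = 1/(-2842452 - 125899072) = 1/(-128741524) = -1/128741524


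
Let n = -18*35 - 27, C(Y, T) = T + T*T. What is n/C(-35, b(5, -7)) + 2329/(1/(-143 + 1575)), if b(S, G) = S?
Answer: 33351061/10 ≈ 3.3351e+6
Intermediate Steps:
C(Y, T) = T + T²
n = -657 (n = -630 - 27 = -657)
n/C(-35, b(5, -7)) + 2329/(1/(-143 + 1575)) = -657*1/(5*(1 + 5)) + 2329/(1/(-143 + 1575)) = -657/(5*6) + 2329/(1/1432) = -657/30 + 2329/(1/1432) = -657*1/30 + 2329*1432 = -219/10 + 3335128 = 33351061/10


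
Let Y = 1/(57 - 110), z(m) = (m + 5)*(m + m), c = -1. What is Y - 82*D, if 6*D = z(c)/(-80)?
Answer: -2203/1590 ≈ -1.3855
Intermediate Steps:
z(m) = 2*m*(5 + m) (z(m) = (5 + m)*(2*m) = 2*m*(5 + m))
D = 1/60 (D = ((2*(-1)*(5 - 1))/(-80))/6 = ((2*(-1)*4)*(-1/80))/6 = (-8*(-1/80))/6 = (1/6)*(1/10) = 1/60 ≈ 0.016667)
Y = -1/53 (Y = 1/(-53) = -1/53 ≈ -0.018868)
Y - 82*D = -1/53 - 82*1/60 = -1/53 - 41/30 = -2203/1590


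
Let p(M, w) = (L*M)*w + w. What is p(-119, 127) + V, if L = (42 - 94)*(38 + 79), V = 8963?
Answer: 91956582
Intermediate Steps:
L = -6084 (L = -52*117 = -6084)
p(M, w) = w - 6084*M*w (p(M, w) = (-6084*M)*w + w = -6084*M*w + w = w - 6084*M*w)
p(-119, 127) + V = 127*(1 - 6084*(-119)) + 8963 = 127*(1 + 723996) + 8963 = 127*723997 + 8963 = 91947619 + 8963 = 91956582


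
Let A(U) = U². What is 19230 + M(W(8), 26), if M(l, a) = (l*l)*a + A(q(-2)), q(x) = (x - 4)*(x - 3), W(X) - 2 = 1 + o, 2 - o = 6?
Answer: 20156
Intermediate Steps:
o = -4 (o = 2 - 1*6 = 2 - 6 = -4)
W(X) = -1 (W(X) = 2 + (1 - 4) = 2 - 3 = -1)
q(x) = (-4 + x)*(-3 + x)
M(l, a) = 900 + a*l² (M(l, a) = (l*l)*a + (12 + (-2)² - 7*(-2))² = l²*a + (12 + 4 + 14)² = a*l² + 30² = a*l² + 900 = 900 + a*l²)
19230 + M(W(8), 26) = 19230 + (900 + 26*(-1)²) = 19230 + (900 + 26*1) = 19230 + (900 + 26) = 19230 + 926 = 20156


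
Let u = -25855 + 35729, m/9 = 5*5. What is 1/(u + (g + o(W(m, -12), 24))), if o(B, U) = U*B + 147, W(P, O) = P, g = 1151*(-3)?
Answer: 1/11968 ≈ 8.3556e-5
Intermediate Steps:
g = -3453
m = 225 (m = 9*(5*5) = 9*25 = 225)
o(B, U) = 147 + B*U (o(B, U) = B*U + 147 = 147 + B*U)
u = 9874
1/(u + (g + o(W(m, -12), 24))) = 1/(9874 + (-3453 + (147 + 225*24))) = 1/(9874 + (-3453 + (147 + 5400))) = 1/(9874 + (-3453 + 5547)) = 1/(9874 + 2094) = 1/11968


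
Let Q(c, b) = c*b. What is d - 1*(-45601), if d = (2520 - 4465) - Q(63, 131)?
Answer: 35403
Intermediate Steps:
Q(c, b) = b*c
d = -10198 (d = (2520 - 4465) - 131*63 = -1945 - 1*8253 = -1945 - 8253 = -10198)
d - 1*(-45601) = -10198 - 1*(-45601) = -10198 + 45601 = 35403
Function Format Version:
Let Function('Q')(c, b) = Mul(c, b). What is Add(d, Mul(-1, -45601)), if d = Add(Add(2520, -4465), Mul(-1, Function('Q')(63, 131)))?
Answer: 35403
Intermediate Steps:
Function('Q')(c, b) = Mul(b, c)
d = -10198 (d = Add(Add(2520, -4465), Mul(-1, Mul(131, 63))) = Add(-1945, Mul(-1, 8253)) = Add(-1945, -8253) = -10198)
Add(d, Mul(-1, -45601)) = Add(-10198, Mul(-1, -45601)) = Add(-10198, 45601) = 35403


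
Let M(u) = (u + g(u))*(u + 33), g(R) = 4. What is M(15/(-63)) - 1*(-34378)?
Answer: 15215050/441 ≈ 34501.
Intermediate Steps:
M(u) = (4 + u)*(33 + u) (M(u) = (u + 4)*(u + 33) = (4 + u)*(33 + u))
M(15/(-63)) - 1*(-34378) = (132 + (15/(-63))**2 + 37*(15/(-63))) - 1*(-34378) = (132 + (15*(-1/63))**2 + 37*(15*(-1/63))) + 34378 = (132 + (-5/21)**2 + 37*(-5/21)) + 34378 = (132 + 25/441 - 185/21) + 34378 = 54352/441 + 34378 = 15215050/441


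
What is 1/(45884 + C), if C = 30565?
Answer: 1/76449 ≈ 1.3081e-5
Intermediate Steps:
1/(45884 + C) = 1/(45884 + 30565) = 1/76449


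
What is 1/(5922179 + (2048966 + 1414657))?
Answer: 1/9385802 ≈ 1.0654e-7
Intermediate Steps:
1/(5922179 + (2048966 + 1414657)) = 1/(5922179 + 3463623) = 1/9385802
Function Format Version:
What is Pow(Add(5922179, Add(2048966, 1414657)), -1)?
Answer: Rational(1, 9385802) ≈ 1.0654e-7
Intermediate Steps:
Pow(Add(5922179, Add(2048966, 1414657)), -1) = Pow(Add(5922179, 3463623), -1) = Pow(9385802, -1) = Rational(1, 9385802)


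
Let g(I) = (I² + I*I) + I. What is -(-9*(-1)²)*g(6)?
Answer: 702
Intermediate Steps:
g(I) = I + 2*I² (g(I) = (I² + I²) + I = 2*I² + I = I + 2*I²)
-(-9*(-1)²)*g(6) = -(-9*(-1)²)*6*(1 + 2*6) = -(-9*1)*6*(1 + 12) = -(-9)*6*13 = -(-9)*78 = -1*(-702) = 702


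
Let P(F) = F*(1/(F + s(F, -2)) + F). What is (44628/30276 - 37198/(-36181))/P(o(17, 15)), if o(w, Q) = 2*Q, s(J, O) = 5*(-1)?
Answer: 1142038465/411328691478 ≈ 0.0027765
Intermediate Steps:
s(J, O) = -5
P(F) = F*(F + 1/(-5 + F)) (P(F) = F*(1/(F - 5) + F) = F*(1/(-5 + F) + F) = F*(F + 1/(-5 + F)))
(44628/30276 - 37198/(-36181))/P(o(17, 15)) = (44628/30276 - 37198/(-36181))/(((2*15)*(1 + (2*15)**2 - 10*15)/(-5 + 2*15))) = (44628*(1/30276) - 37198*(-1/36181))/((30*(1 + 30**2 - 5*30)/(-5 + 30))) = (3719/2523 + 37198/36181)/((30*(1 + 900 - 150)/25)) = 228407693/(91284663*((30*(1/25)*751))) = 228407693/(91284663*(4506/5)) = (228407693/91284663)*(5/4506) = 1142038465/411328691478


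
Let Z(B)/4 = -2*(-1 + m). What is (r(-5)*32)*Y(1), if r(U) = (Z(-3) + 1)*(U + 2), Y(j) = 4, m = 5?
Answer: 11904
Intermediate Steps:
Z(B) = -32 (Z(B) = 4*(-2*(-1 + 5)) = 4*(-2*4) = 4*(-8) = -32)
r(U) = -62 - 31*U (r(U) = (-32 + 1)*(U + 2) = -31*(2 + U) = -62 - 31*U)
(r(-5)*32)*Y(1) = ((-62 - 31*(-5))*32)*4 = ((-62 + 155)*32)*4 = (93*32)*4 = 2976*4 = 11904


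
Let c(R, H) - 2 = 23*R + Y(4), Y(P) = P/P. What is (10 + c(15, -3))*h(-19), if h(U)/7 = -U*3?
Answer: 142842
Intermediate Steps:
Y(P) = 1
c(R, H) = 3 + 23*R (c(R, H) = 2 + (23*R + 1) = 2 + (1 + 23*R) = 3 + 23*R)
h(U) = -21*U (h(U) = 7*(-U*3) = 7*(-3*U) = -21*U)
(10 + c(15, -3))*h(-19) = (10 + (3 + 23*15))*(-21*(-19)) = (10 + (3 + 345))*399 = (10 + 348)*399 = 358*399 = 142842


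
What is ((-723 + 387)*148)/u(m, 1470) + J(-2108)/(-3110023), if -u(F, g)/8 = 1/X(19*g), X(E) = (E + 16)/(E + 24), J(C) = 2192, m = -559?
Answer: 90041549844760/14489597157 ≈ 6214.2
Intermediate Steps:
X(E) = (16 + E)/(24 + E)
u(F, g) = -8*(24 + 19*g)/(16 + 19*g)
((-723 + 387)*148)/u(m, 1470) + J(-2108)/(-3110023) = ((-723 + 387)*148)/((8*(-24 - 19*1470)/(16 + 19*1470))) + 2192/(-3110023) = (-336*148)/((8*(-24 - 27930)/(16 + 27930))) + 2192*(-1/3110023) = -49728/(8*(-27954)/27946) - 2192/3110023 = -49728/(8*(1/27946)*(-27954)) - 2192/3110023 = -49728/(-111816/13973) - 2192/3110023 = -49728*(-13973/111816) - 2192/3110023 = 28952056/4659 - 2192/3110023 = 90041549844760/14489597157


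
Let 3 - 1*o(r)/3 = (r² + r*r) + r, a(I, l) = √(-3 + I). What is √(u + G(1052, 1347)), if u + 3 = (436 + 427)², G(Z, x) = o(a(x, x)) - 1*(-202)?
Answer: √(736913 - 24*√21) ≈ 858.37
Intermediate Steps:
o(r) = 9 - 6*r² - 3*r (o(r) = 9 - 3*((r² + r*r) + r) = 9 - 3*((r² + r²) + r) = 9 - 3*(2*r² + r) = 9 - 3*(r + 2*r²) = 9 + (-6*r² - 3*r) = 9 - 6*r² - 3*r)
G(Z, x) = 229 - 6*x - 3*√(-3 + x) (G(Z, x) = (9 - (-18 + 6*x) - 3*√(-3 + x)) - 1*(-202) = (9 - 6*(-3 + x) - 3*√(-3 + x)) + 202 = (9 + (18 - 6*x) - 3*√(-3 + x)) + 202 = (27 - 6*x - 3*√(-3 + x)) + 202 = 229 - 6*x - 3*√(-3 + x))
u = 744766 (u = -3 + (436 + 427)² = -3 + 863² = -3 + 744769 = 744766)
√(u + G(1052, 1347)) = √(744766 + (229 - 6*1347 - 3*√(-3 + 1347))) = √(744766 + (229 - 8082 - 24*√21)) = √(744766 + (-7853 - 24*√21)) = √(736913 - 24*√21)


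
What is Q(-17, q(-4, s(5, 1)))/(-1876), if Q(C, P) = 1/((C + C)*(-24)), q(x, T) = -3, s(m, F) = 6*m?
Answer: -1/1530816 ≈ -6.5325e-7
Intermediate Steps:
Q(C, P) = -1/(48*C) (Q(C, P) = -1/24/(2*C) = (1/(2*C))*(-1/24) = -1/(48*C))
Q(-17, q(-4, s(5, 1)))/(-1876) = -1/48/(-17)/(-1876) = -1/48*(-1/17)*(-1/1876) = (1/816)*(-1/1876) = -1/1530816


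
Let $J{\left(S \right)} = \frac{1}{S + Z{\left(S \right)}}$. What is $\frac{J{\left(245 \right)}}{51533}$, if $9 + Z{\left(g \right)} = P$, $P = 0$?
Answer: $\frac{1}{12161788} \approx 8.2225 \cdot 10^{-8}$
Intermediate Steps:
$Z{\left(g \right)} = -9$ ($Z{\left(g \right)} = -9 + 0 = -9$)
$J{\left(S \right)} = \frac{1}{-9 + S}$ ($J{\left(S \right)} = \frac{1}{S - 9} = \frac{1}{-9 + S}$)
$\frac{J{\left(245 \right)}}{51533} = \frac{1}{\left(-9 + 245\right) 51533} = \frac{1}{236} \cdot \frac{1}{51533} = \frac{1}{12161788}$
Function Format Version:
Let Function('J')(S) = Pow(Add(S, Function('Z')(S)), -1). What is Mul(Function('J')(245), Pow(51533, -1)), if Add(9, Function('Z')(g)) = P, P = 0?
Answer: Rational(1, 12161788) ≈ 8.2225e-8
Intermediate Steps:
Function('Z')(g) = -9 (Function('Z')(g) = Add(-9, 0) = -9)
Function('J')(S) = Pow(Add(-9, S), -1) (Function('J')(S) = Pow(Add(S, -9), -1) = Pow(Add(-9, S), -1))
Mul(Function('J')(245), Pow(51533, -1)) = Mul(Pow(Add(-9, 245), -1), Pow(51533, -1)) = Mul(Pow(236, -1), Rational(1, 51533)) = Mul(Rational(1, 236), Rational(1, 51533)) = Rational(1, 12161788)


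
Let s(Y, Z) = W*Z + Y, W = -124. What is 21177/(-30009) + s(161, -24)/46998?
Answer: -42911353/67160142 ≈ -0.63894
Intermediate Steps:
s(Y, Z) = Y - 124*Z (s(Y, Z) = -124*Z + Y = Y - 124*Z)
21177/(-30009) + s(161, -24)/46998 = 21177/(-30009) + (161 - 124*(-24))/46998 = 21177*(-1/30009) + (161 + 2976)*(1/46998) = -7059/10003 + 3137*(1/46998) = -7059/10003 + 3137/46998 = -42911353/67160142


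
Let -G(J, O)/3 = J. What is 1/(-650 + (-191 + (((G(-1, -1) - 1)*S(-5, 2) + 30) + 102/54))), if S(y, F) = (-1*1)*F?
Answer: -9/7318 ≈ -0.0012298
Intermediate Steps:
G(J, O) = -3*J
S(y, F) = -F
1/(-650 + (-191 + (((G(-1, -1) - 1)*S(-5, 2) + 30) + 102/54))) = 1/(-650 + (-191 + (((-3*(-1) - 1)*(-1*2) + 30) + 102/54))) = 1/(-650 + (-191 + (((3 - 1)*(-2) + 30) + 102*(1/54)))) = 1/(-650 + (-191 + ((2*(-2) + 30) + 17/9))) = 1/(-650 + (-191 + ((-4 + 30) + 17/9))) = 1/(-650 + (-191 + (26 + 17/9))) = 1/(-650 + (-191 + 251/9)) = 1/(-650 - 1468/9) = 1/(-7318/9) = -9/7318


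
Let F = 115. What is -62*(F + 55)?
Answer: -10540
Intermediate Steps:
-62*(F + 55) = -62*(115 + 55) = -62*170 = -10540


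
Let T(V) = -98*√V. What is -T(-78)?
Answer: 98*I*√78 ≈ 865.51*I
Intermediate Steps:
-T(-78) = -(-98)*√(-78) = -(-98)*I*√78 = 98*I*√78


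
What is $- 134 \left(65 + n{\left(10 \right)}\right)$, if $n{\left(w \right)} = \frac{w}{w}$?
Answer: $-8844$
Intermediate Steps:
$n{\left(w \right)} = 1$
$- 134 \left(65 + n{\left(10 \right)}\right) = - 134 \left(65 + 1\right) = \left(-134\right) 66 = -8844$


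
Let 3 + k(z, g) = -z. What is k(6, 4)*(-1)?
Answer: 9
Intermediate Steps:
k(z, g) = -3 - z
k(6, 4)*(-1) = (-3 - 1*6)*(-1) = (-3 - 6)*(-1) = -9*(-1) = 9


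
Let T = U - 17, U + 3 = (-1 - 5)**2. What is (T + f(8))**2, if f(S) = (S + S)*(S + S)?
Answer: 73984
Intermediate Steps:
U = 33 (U = -3 + (-1 - 5)**2 = -3 + (-6)**2 = -3 + 36 = 33)
f(S) = 4*S**2 (f(S) = (2*S)*(2*S) = 4*S**2)
T = 16 (T = 33 - 17 = 16)
(T + f(8))**2 = (16 + 4*8**2)**2 = (16 + 4*64)**2 = (16 + 256)**2 = 272**2 = 73984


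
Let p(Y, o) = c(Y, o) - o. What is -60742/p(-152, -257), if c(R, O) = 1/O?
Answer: -7805347/33024 ≈ -236.35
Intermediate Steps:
p(Y, o) = 1/o - o
-60742/p(-152, -257) = -60742/(1/(-257) - 1*(-257)) = -60742/(-1/257 + 257) = -60742/66048/257 = -60742*257/66048 = -7805347/33024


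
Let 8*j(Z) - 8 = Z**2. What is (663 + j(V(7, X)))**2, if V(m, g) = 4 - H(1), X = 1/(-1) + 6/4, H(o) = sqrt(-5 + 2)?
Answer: 28355433/64 - 5325*I*sqrt(3)/4 ≈ 4.4305e+5 - 2305.8*I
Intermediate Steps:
H(o) = I*sqrt(3) (H(o) = sqrt(-3) = I*sqrt(3))
X = 1/2 (X = 1*(-1) + 6*(1/4) = -1 + 3/2 = 1/2 ≈ 0.50000)
V(m, g) = 4 - I*sqrt(3)
j(Z) = 1 + Z**2/8
(663 + j(V(7, X)))**2 = (663 + (1 + (4 - I*sqrt(3))**2/8))**2 = (664 + (4 - I*sqrt(3))**2/8)**2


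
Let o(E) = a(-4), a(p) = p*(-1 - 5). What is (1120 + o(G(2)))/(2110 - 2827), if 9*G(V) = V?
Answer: -1144/717 ≈ -1.5955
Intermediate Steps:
a(p) = -6*p (a(p) = p*(-6) = -6*p)
G(V) = V/9
o(E) = 24 (o(E) = -6*(-4) = 24)
(1120 + o(G(2)))/(2110 - 2827) = (1120 + 24)/(2110 - 2827) = 1144/(-717) = 1144*(-1/717) = -1144/717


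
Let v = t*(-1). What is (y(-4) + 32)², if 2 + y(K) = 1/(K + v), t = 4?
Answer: 57121/64 ≈ 892.52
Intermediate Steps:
v = -4 (v = 4*(-1) = -4)
y(K) = -2 + 1/(-4 + K) (y(K) = -2 + 1/(K - 4) = -2 + 1/(-4 + K))
(y(-4) + 32)² = ((9 - 2*(-4))/(-4 - 4) + 32)² = ((9 + 8)/(-8) + 32)² = (-⅛*17 + 32)² = (-17/8 + 32)² = (239/8)² = 57121/64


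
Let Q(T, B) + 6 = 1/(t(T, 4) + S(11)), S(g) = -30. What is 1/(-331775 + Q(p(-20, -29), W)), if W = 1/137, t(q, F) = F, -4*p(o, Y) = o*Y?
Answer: -26/8626307 ≈ -3.0140e-6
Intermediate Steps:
p(o, Y) = -Y*o/4 (p(o, Y) = -o*Y/4 = -Y*o/4)
W = 1/137 ≈ 0.0072993
Q(T, B) = -157/26 (Q(T, B) = -6 + 1/(4 - 30) = -6 + 1/(-26) = -6 - 1/26 = -157/26)
1/(-331775 + Q(p(-20, -29), W)) = 1/(-331775 - 157/26) = 1/(-8626307/26) = -26/8626307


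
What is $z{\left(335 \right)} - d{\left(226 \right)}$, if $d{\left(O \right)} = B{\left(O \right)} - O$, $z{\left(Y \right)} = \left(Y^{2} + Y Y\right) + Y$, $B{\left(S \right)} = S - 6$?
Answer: $224791$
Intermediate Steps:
$B{\left(S \right)} = -6 + S$ ($B{\left(S \right)} = S - 6 = -6 + S$)
$z{\left(Y \right)} = Y + 2 Y^{2}$ ($z{\left(Y \right)} = \left(Y^{2} + Y^{2}\right) + Y = 2 Y^{2} + Y = Y + 2 Y^{2}$)
$d{\left(O \right)} = -6$ ($d{\left(O \right)} = \left(-6 + O\right) - O = -6$)
$z{\left(335 \right)} - d{\left(226 \right)} = 335 \left(1 + 2 \cdot 335\right) - -6 = 335 \left(1 + 670\right) + 6 = 335 \cdot 671 + 6 = 224785 + 6 = 224791$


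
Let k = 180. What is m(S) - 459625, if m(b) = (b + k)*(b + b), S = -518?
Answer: -109457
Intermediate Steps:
m(b) = 2*b*(180 + b) (m(b) = (b + 180)*(b + b) = (180 + b)*(2*b) = 2*b*(180 + b))
m(S) - 459625 = 2*(-518)*(180 - 518) - 459625 = 2*(-518)*(-338) - 459625 = 350168 - 459625 = -109457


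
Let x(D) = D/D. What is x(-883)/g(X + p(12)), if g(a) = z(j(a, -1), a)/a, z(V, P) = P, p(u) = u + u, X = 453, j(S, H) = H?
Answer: 1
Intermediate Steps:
p(u) = 2*u
g(a) = 1 (g(a) = a/a = 1)
x(D) = 1
x(-883)/g(X + p(12)) = 1/1 = 1*1 = 1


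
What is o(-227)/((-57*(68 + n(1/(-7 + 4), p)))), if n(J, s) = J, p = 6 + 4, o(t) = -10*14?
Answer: 20/551 ≈ 0.036298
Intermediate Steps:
o(t) = -140
p = 10
o(-227)/((-57*(68 + n(1/(-7 + 4), p)))) = -140*(-1/(57*(68 + 1/(-7 + 4)))) = -140*(-1/(57*(68 + 1/(-3)))) = -140*(-1/(57*(68 - 1/3))) = -140/((-57*203/3)) = -140/(-3857) = -140*(-1/3857) = 20/551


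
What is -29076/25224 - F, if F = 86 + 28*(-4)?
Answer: 52229/2102 ≈ 24.847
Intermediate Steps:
F = -26 (F = 86 - 112 = -26)
-29076/25224 - F = -29076/25224 - 1*(-26) = -29076*1/25224 + 26 = -2423/2102 + 26 = 52229/2102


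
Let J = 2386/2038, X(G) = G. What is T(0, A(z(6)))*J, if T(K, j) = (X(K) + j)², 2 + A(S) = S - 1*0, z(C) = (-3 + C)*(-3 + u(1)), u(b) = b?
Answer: 76352/1019 ≈ 74.928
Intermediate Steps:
z(C) = 6 - 2*C (z(C) = (-3 + C)*(-3 + 1) = (-3 + C)*(-2) = 6 - 2*C)
A(S) = -2 + S (A(S) = -2 + (S - 1*0) = -2 + (S + 0) = -2 + S)
J = 1193/1019 (J = 2386*(1/2038) = 1193/1019 ≈ 1.1708)
T(K, j) = (K + j)²
T(0, A(z(6)))*J = (0 + (-2 + (6 - 2*6)))²*(1193/1019) = (0 + (-2 + (6 - 12)))²*(1193/1019) = (0 + (-2 - 6))²*(1193/1019) = (0 - 8)²*(1193/1019) = (-8)²*(1193/1019) = 64*(1193/1019) = 76352/1019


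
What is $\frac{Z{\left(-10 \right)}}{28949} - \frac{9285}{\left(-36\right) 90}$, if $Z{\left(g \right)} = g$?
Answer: $\frac{17917271}{6252984} \approx 2.8654$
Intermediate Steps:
$\frac{Z{\left(-10 \right)}}{28949} - \frac{9285}{\left(-36\right) 90} = - \frac{10}{28949} - \frac{9285}{\left(-36\right) 90} = \left(-10\right) \frac{1}{28949} - \frac{9285}{-3240} = - \frac{10}{28949} - - \frac{619}{216} = - \frac{10}{28949} + \frac{619}{216} = \frac{17917271}{6252984}$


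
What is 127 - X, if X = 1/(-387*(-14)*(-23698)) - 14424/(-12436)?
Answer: 50233173523177/399182430276 ≈ 125.84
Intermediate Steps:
X = 462995121875/399182430276 (X = -1/23698/5418 - 14424*(-1/12436) = (1/5418)*(-1/23698) + 3606/3109 = -1/128395764 + 3606/3109 = 462995121875/399182430276 ≈ 1.1599)
127 - X = 127 - 1*462995121875/399182430276 = 127 - 462995121875/399182430276 = 50233173523177/399182430276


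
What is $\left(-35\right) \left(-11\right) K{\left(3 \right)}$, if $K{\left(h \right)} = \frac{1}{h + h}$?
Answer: $\frac{385}{6} \approx 64.167$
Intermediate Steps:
$K{\left(h \right)} = \frac{1}{2 h}$
$\left(-35\right) \left(-11\right) K{\left(3 \right)} = \left(-35\right) \left(-11\right) \frac{1}{2 \cdot 3} = 385 \cdot \frac{1}{2} \cdot \frac{1}{3} = 385 \cdot \frac{1}{6} = \frac{385}{6}$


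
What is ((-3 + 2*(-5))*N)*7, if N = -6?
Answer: 546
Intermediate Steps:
((-3 + 2*(-5))*N)*7 = ((-3 + 2*(-5))*(-6))*7 = ((-3 - 10)*(-6))*7 = -13*(-6)*7 = 78*7 = 546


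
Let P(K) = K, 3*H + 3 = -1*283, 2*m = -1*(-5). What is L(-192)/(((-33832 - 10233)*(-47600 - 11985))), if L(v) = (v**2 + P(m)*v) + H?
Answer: 108866/7876839075 ≈ 1.3821e-5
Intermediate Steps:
m = 5/2 (m = (-1*(-5))/2 = (1/2)*5 = 5/2 ≈ 2.5000)
H = -286/3 (H = -1 + (-1*283)/3 = -1 + (1/3)*(-283) = -1 - 283/3 = -286/3 ≈ -95.333)
L(v) = -286/3 + v**2 + 5*v/2 (L(v) = (v**2 + 5*v/2) - 286/3 = -286/3 + v**2 + 5*v/2)
L(-192)/(((-33832 - 10233)*(-47600 - 11985))) = (-286/3 + (-192)**2 + (5/2)*(-192))/(((-33832 - 10233)*(-47600 - 11985))) = (-286/3 + 36864 - 480)/((-44065*(-59585))) = (108866/3)/2625613025 = (108866/3)*(1/2625613025) = 108866/7876839075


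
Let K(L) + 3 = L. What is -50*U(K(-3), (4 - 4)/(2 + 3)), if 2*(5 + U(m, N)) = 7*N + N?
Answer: 250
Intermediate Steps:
K(L) = -3 + L
U(m, N) = -5 + 4*N (U(m, N) = -5 + (7*N + N)/2 = -5 + (8*N)/2 = -5 + 4*N)
-50*U(K(-3), (4 - 4)/(2 + 3)) = -50*(-5 + 4*((4 - 4)/(2 + 3))) = -50*(-5 + 4*(0/5)) = -50*(-5 + 4*(0*(⅕))) = -50*(-5 + 4*0) = -50*(-5 + 0) = -50*(-5) = 250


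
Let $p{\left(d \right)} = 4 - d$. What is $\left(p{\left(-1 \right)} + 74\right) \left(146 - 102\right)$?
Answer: $3476$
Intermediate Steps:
$\left(p{\left(-1 \right)} + 74\right) \left(146 - 102\right) = \left(\left(4 - -1\right) + 74\right) \left(146 - 102\right) = \left(\left(4 + 1\right) + 74\right) 44 = \left(5 + 74\right) 44 = 79 \cdot 44 = 3476$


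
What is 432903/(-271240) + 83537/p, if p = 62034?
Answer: -2098064411/8413051080 ≈ -0.24938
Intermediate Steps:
432903/(-271240) + 83537/p = 432903/(-271240) + 83537/62034 = 432903*(-1/271240) + 83537*(1/62034) = -432903/271240 + 83537/62034 = -2098064411/8413051080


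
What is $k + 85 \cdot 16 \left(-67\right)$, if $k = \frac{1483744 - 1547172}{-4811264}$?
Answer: $- \frac{109600578063}{1202816} \approx -91120.0$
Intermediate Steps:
$k = \frac{15857}{1202816}$ ($k = \left(1483744 - 1547172\right) \left(- \frac{1}{4811264}\right) = \left(-63428\right) \left(- \frac{1}{4811264}\right) = \frac{15857}{1202816} \approx 0.013183$)
$k + 85 \cdot 16 \left(-67\right) = \frac{15857}{1202816} + 85 \cdot 16 \left(-67\right) = \frac{15857}{1202816} + 1360 \left(-67\right) = \frac{15857}{1202816} - 91120 = - \frac{109600578063}{1202816}$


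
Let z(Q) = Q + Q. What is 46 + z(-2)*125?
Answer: -454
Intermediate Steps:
z(Q) = 2*Q
46 + z(-2)*125 = 46 + (2*(-2))*125 = 46 - 4*125 = 46 - 500 = -454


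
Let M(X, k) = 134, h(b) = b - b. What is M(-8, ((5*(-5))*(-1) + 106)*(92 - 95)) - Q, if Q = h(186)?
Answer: 134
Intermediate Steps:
h(b) = 0
Q = 0
M(-8, ((5*(-5))*(-1) + 106)*(92 - 95)) - Q = 134 - 1*0 = 134 + 0 = 134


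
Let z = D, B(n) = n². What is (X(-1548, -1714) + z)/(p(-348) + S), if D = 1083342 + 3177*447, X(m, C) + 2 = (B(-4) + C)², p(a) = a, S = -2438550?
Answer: -5386663/2438898 ≈ -2.2086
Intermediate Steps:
X(m, C) = -2 + (16 + C)² (X(m, C) = -2 + ((-4)² + C)² = -2 + (16 + C)²)
D = 2503461 (D = 1083342 + 1420119 = 2503461)
z = 2503461
(X(-1548, -1714) + z)/(p(-348) + S) = ((-2 + (16 - 1714)²) + 2503461)/(-348 - 2438550) = ((-2 + (-1698)²) + 2503461)/(-2438898) = ((-2 + 2883204) + 2503461)*(-1/2438898) = (2883202 + 2503461)*(-1/2438898) = 5386663*(-1/2438898) = -5386663/2438898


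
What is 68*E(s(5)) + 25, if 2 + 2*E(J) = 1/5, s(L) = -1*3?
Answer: -181/5 ≈ -36.200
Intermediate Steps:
s(L) = -3
E(J) = -9/10 (E(J) = -1 + (½)/5 = -1 + (½)*(⅕) = -1 + ⅒ = -9/10)
68*E(s(5)) + 25 = 68*(-9/10) + 25 = -306/5 + 25 = -181/5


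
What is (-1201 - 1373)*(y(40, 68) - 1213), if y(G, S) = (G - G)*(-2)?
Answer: 3122262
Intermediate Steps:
y(G, S) = 0 (y(G, S) = 0*(-2) = 0)
(-1201 - 1373)*(y(40, 68) - 1213) = (-1201 - 1373)*(0 - 1213) = -2574*(-1213) = 3122262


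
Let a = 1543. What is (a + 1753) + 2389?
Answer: 5685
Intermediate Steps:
(a + 1753) + 2389 = (1543 + 1753) + 2389 = 3296 + 2389 = 5685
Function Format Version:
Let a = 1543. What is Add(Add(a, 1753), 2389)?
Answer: 5685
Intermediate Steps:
Add(Add(a, 1753), 2389) = Add(Add(1543, 1753), 2389) = Add(3296, 2389) = 5685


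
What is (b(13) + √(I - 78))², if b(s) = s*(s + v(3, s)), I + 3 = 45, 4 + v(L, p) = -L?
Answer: 6048 + 936*I ≈ 6048.0 + 936.0*I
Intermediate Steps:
v(L, p) = -4 - L
I = 42 (I = -3 + 45 = 42)
b(s) = s*(-7 + s) (b(s) = s*(s + (-4 - 1*3)) = s*(s + (-4 - 3)) = s*(s - 7) = s*(-7 + s))
(b(13) + √(I - 78))² = (13*(-7 + 13) + √(42 - 78))² = (13*6 + √(-36))² = (78 + 6*I)²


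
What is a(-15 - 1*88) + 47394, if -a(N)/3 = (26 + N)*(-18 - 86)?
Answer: 23370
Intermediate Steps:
a(N) = 8112 + 312*N (a(N) = -3*(26 + N)*(-18 - 86) = -3*(26 + N)*(-104) = -3*(-2704 - 104*N) = 8112 + 312*N)
a(-15 - 1*88) + 47394 = (8112 + 312*(-15 - 1*88)) + 47394 = (8112 + 312*(-15 - 88)) + 47394 = (8112 + 312*(-103)) + 47394 = (8112 - 32136) + 47394 = -24024 + 47394 = 23370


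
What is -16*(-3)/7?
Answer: 48/7 ≈ 6.8571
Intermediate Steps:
-16*(-3)/7 = 48*(1/7) = 48/7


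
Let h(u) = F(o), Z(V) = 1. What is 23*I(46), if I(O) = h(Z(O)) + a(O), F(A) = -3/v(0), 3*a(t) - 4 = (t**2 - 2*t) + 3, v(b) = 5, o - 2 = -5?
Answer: 77786/5 ≈ 15557.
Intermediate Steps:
o = -3 (o = 2 - 5 = -3)
a(t) = 7/3 - 2*t/3 + t**2/3 (a(t) = 4/3 + ((t**2 - 2*t) + 3)/3 = 4/3 + (3 + t**2 - 2*t)/3 = 4/3 + (1 - 2*t/3 + t**2/3) = 7/3 - 2*t/3 + t**2/3)
F(A) = -3/5
h(u) = -3/5
I(O) = 26/15 - 2*O/3 + O**2/3 (I(O) = -3/5 + (7/3 - 2*O/3 + O**2/3) = 26/15 - 2*O/3 + O**2/3)
23*I(46) = 23*(26/15 - 2/3*46 + (1/3)*46**2) = 23*(26/15 - 92/3 + (1/3)*2116) = 23*(26/15 - 92/3 + 2116/3) = 23*(3382/5) = 77786/5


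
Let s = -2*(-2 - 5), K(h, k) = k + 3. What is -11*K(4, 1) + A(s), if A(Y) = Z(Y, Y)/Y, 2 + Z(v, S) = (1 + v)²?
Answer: -393/14 ≈ -28.071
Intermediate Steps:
K(h, k) = 3 + k
s = 14 (s = -2*(-7) = 14)
Z(v, S) = -2 + (1 + v)²
A(Y) = (-2 + (1 + Y)²)/Y
-11*K(4, 1) + A(s) = -11*(3 + 1) + (-2 + (1 + 14)²)/14 = -11*4 + (-2 + 15²)/14 = -44 + (-2 + 225)/14 = -44 + (1/14)*223 = -44 + 223/14 = -393/14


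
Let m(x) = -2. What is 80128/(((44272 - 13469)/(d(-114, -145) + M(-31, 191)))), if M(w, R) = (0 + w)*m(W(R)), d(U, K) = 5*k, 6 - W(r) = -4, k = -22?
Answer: -3846144/30803 ≈ -124.86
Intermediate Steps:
W(r) = 10 (W(r) = 6 - 1*(-4) = 6 + 4 = 10)
d(U, K) = -110 (d(U, K) = 5*(-22) = -110)
M(w, R) = -2*w (M(w, R) = (0 + w)*(-2) = w*(-2) = -2*w)
80128/(((44272 - 13469)/(d(-114, -145) + M(-31, 191)))) = 80128/(((44272 - 13469)/(-110 - 2*(-31)))) = 80128/((30803/(-110 + 62))) = 80128/((30803/(-48))) = 80128/((30803*(-1/48))) = 80128/(-30803/48) = 80128*(-48/30803) = -3846144/30803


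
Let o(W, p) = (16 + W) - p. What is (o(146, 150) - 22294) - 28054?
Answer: -50336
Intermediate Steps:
o(W, p) = 16 + W - p
(o(146, 150) - 22294) - 28054 = ((16 + 146 - 1*150) - 22294) - 28054 = ((16 + 146 - 150) - 22294) - 28054 = (12 - 22294) - 28054 = -22282 - 28054 = -50336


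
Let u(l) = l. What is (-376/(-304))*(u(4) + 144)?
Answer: 3478/19 ≈ 183.05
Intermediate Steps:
(-376/(-304))*(u(4) + 144) = (-376/(-304))*(4 + 144) = -376*(-1/304)*148 = (47/38)*148 = 3478/19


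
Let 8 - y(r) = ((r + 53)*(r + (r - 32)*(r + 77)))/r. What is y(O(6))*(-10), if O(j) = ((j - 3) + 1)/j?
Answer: -17627000/9 ≈ -1.9586e+6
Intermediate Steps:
O(j) = (-2 + j)/j (O(j) = ((-3 + j) + 1)/j = (-2 + j)/j)
y(r) = 8 - (53 + r)*(r + (-32 + r)*(77 + r))/r (y(r) = 8 - (r + 53)*(r + (r - 32)*(r + 77))/r = 8 - (53 + r)*(r + (-32 + r)*(77 + r))/r)
y(O(6))*(-10) = (34 - ((-2 + 6)/6)² - 99*(-2 + 6)/6 + 130592/(((-2 + 6)/6)))*(-10) = (34 - ((⅙)*4)² - 33*4/2 + 130592/(((⅙)*4)))*(-10) = (34 - (⅔)² - 99*⅔ + 130592/(⅔))*(-10) = (34 - 1*4/9 - 66 + 130592*(3/2))*(-10) = (34 - 4/9 - 66 + 195888)*(-10) = (1762700/9)*(-10) = -17627000/9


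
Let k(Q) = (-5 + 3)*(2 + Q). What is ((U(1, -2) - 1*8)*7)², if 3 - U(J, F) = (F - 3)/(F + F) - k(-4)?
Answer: 3969/16 ≈ 248.06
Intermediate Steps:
k(Q) = -4 - 2*Q (k(Q) = -2*(2 + Q) = -4 - 2*Q)
U(J, F) = 7 - (-3 + F)/(2*F) (U(J, F) = 3 - ((F - 3)/(F + F) - (-4 - 2*(-4))) = 3 - ((-3 + F)/((2*F)) - (-4 + 8)) = 3 - ((-3 + F)*(1/(2*F)) - 1*4) = 3 - ((-3 + F)/(2*F) - 4) = 3 - (-4 + (-3 + F)/(2*F)) = 3 + (4 - (-3 + F)/(2*F)) = 7 - (-3 + F)/(2*F))
((U(1, -2) - 1*8)*7)² = (((½)*(3 + 13*(-2))/(-2) - 1*8)*7)² = (((½)*(-½)*(3 - 26) - 8)*7)² = (((½)*(-½)*(-23) - 8)*7)² = ((23/4 - 8)*7)² = (-9/4*7)² = (-63/4)² = 3969/16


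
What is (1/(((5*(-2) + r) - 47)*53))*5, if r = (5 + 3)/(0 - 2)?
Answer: -5/3233 ≈ -0.0015466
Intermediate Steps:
r = -4 (r = 8/(-2) = 8*(-½) = -4)
(1/(((5*(-2) + r) - 47)*53))*5 = (1/(((5*(-2) - 4) - 47)*53))*5 = ((1/53)/((-10 - 4) - 47))*5 = ((1/53)/(-14 - 47))*5 = ((1/53)/(-61))*5 = -1/61*1/53*5 = -1/3233*5 = -5/3233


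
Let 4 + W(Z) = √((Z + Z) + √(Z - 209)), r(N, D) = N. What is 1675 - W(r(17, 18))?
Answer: 1679 - √(34 + 8*I*√3) ≈ 1673.1 - 1.1651*I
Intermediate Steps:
W(Z) = -4 + √(√(-209 + Z) + 2*Z) (W(Z) = -4 + √((Z + Z) + √(Z - 209)) = -4 + √(2*Z + √(-209 + Z)) = -4 + √(√(-209 + Z) + 2*Z))
1675 - W(r(17, 18)) = 1675 - (-4 + √(√(-209 + 17) + 2*17)) = 1675 - (-4 + √(√(-192) + 34)) = 1675 - (-4 + √(8*I*√3 + 34)) = 1675 - (-4 + √(34 + 8*I*√3)) = 1675 + (4 - √(34 + 8*I*√3)) = 1679 - √(34 + 8*I*√3)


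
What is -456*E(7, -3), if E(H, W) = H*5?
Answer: -15960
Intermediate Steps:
E(H, W) = 5*H
-456*E(7, -3) = -2280*7 = -456*35 = -15960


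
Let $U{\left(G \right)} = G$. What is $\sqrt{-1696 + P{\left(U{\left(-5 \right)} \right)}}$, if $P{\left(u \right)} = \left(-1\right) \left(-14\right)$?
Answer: $29 i \sqrt{2} \approx 41.012 i$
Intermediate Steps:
$P{\left(u \right)} = 14$
$\sqrt{-1696 + P{\left(U{\left(-5 \right)} \right)}} = \sqrt{-1696 + 14} = \sqrt{-1682} = 29 i \sqrt{2}$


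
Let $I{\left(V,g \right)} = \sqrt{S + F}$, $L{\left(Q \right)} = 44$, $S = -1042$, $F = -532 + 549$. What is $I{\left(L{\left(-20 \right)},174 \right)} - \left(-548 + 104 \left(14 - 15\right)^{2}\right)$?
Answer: $444 + 5 i \sqrt{41} \approx 444.0 + 32.016 i$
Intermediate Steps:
$F = 17$
$I{\left(V,g \right)} = 5 i \sqrt{41}$ ($I{\left(V,g \right)} = \sqrt{-1042 + 17} = \sqrt{-1025} = 5 i \sqrt{41}$)
$I{\left(L{\left(-20 \right)},174 \right)} - \left(-548 + 104 \left(14 - 15\right)^{2}\right) = 5 i \sqrt{41} - \left(-548 + 104 \left(14 - 15\right)^{2}\right) = 5 i \sqrt{41} - \left(-548 + 104 \left(-1\right)^{2}\right) = 5 i \sqrt{41} - \left(-548 + 104 \cdot 1\right) = 5 i \sqrt{41} - \left(-548 + 104\right) = 5 i \sqrt{41} - -444 = 5 i \sqrt{41} + 444 = 444 + 5 i \sqrt{41}$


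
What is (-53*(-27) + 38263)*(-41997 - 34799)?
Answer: -3048340424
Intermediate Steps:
(-53*(-27) + 38263)*(-41997 - 34799) = (1431 + 38263)*(-76796) = 39694*(-76796) = -3048340424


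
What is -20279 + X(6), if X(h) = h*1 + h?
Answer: -20267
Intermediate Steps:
X(h) = 2*h (X(h) = h + h = 2*h)
-20279 + X(6) = -20279 + 2*6 = -20279 + 12 = -20267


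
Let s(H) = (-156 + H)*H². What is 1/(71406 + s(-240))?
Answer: -1/22738194 ≈ -4.3979e-8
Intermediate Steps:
s(H) = H²*(-156 + H)
1/(71406 + s(-240)) = 1/(71406 + (-240)²*(-156 - 240)) = 1/(71406 + 57600*(-396)) = 1/(71406 - 22809600) = 1/(-22738194) = -1/22738194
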